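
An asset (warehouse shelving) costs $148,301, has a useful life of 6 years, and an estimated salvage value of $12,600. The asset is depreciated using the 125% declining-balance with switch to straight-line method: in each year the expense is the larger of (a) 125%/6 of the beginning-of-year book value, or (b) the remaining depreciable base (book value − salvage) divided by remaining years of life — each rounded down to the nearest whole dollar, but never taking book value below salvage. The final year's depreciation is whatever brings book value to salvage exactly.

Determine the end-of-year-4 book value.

$52,774

Depreciable base = $148,301 − $12,600 = $135,701.
Year 1: DB = ⌊$148,301 × 125%/6⌋ = $30,896; SL = ⌊$135,701/6⌋ = $22,616 → take DB $30,896. Book value $117,405.
Year 2: DB = ⌊$117,405 × 125%/6⌋ = $24,459; SL = ⌊$104,805/5⌋ = $20,961 → take DB $24,459. Book value $92,946.
Year 3: DB = ⌊$92,946 × 125%/6⌋ = $19,363; SL = ⌊$80,346/4⌋ = $20,086 → take SL $20,086. Book value $72,860.
Year 4: DB = ⌊$72,860 × 125%/6⌋ = $15,179; SL = ⌊$60,260/3⌋ = $20,086 → take SL $20,086. Book value $52,774.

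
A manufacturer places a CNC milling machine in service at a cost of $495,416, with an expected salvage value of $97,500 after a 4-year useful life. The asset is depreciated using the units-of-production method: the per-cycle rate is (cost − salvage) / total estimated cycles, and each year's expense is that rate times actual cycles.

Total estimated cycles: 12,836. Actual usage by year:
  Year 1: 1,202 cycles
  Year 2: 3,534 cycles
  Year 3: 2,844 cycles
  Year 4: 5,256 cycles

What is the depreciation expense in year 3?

Depreciable base = $495,416 − $97,500 = $397,916.
Rate = $397,916 / 12,836 cycles = $31 per cycle.
Year 1: 1,202 × $31 = $37,262. Book value $458,154.
Year 2: 3,534 × $31 = $109,554. Book value $348,600.
Year 3: 2,844 × $31 = $88,164. Book value $260,436.

$88,164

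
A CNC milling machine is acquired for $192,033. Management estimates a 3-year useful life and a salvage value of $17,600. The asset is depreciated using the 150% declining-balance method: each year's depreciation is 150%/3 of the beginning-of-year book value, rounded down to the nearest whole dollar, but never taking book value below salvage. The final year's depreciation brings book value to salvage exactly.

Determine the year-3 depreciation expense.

$30,409

Depreciable base = $192,033 − $17,600 = $174,433.
Year 1: ⌊$192,033 × 150%/3⌋ = $96,016. Book value $96,017.
Year 2: ⌊$96,017 × 150%/3⌋ = $48,008. Book value $48,009.
Year 3 (final): $48,009 − $17,600 = $30,409. Book value $17,600.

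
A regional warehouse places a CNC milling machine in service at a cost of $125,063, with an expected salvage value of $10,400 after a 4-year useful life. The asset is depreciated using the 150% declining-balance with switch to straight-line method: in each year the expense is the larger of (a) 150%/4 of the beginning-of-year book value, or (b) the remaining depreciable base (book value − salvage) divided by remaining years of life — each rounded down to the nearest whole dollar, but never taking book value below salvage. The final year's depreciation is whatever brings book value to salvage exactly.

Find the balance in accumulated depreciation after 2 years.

$76,209

Depreciable base = $125,063 − $10,400 = $114,663.
Year 1: DB = ⌊$125,063 × 150%/4⌋ = $46,898; SL = ⌊$114,663/4⌋ = $28,665 → take DB $46,898. Book value $78,165.
Year 2: DB = ⌊$78,165 × 150%/4⌋ = $29,311; SL = ⌊$67,765/3⌋ = $22,588 → take DB $29,311. Book value $48,854.
Accumulated through year 2 = $125,063 − $48,854 = $76,209.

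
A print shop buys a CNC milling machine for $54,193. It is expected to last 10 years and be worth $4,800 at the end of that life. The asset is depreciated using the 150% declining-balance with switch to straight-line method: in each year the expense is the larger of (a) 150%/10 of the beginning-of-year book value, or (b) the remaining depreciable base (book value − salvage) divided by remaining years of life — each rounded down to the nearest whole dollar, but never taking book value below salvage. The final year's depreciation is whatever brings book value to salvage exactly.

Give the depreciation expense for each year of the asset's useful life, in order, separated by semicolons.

Depreciable base = $54,193 − $4,800 = $49,393.
Year 1: DB = ⌊$54,193 × 150%/10⌋ = $8,128; SL = ⌊$49,393/10⌋ = $4,939 → take DB $8,128. Book value $46,065.
Year 2: DB = ⌊$46,065 × 150%/10⌋ = $6,909; SL = ⌊$41,265/9⌋ = $4,585 → take DB $6,909. Book value $39,156.
Year 3: DB = ⌊$39,156 × 150%/10⌋ = $5,873; SL = ⌊$34,356/8⌋ = $4,294 → take DB $5,873. Book value $33,283.
Year 4: DB = ⌊$33,283 × 150%/10⌋ = $4,992; SL = ⌊$28,483/7⌋ = $4,069 → take DB $4,992. Book value $28,291.
Year 5: DB = ⌊$28,291 × 150%/10⌋ = $4,243; SL = ⌊$23,491/6⌋ = $3,915 → take DB $4,243. Book value $24,048.
Year 6: DB = ⌊$24,048 × 150%/10⌋ = $3,607; SL = ⌊$19,248/5⌋ = $3,849 → take SL $3,849. Book value $20,199.
Year 7: DB = ⌊$20,199 × 150%/10⌋ = $3,029; SL = ⌊$15,399/4⌋ = $3,849 → take SL $3,849. Book value $16,350.
Year 8: DB = ⌊$16,350 × 150%/10⌋ = $2,452; SL = ⌊$11,550/3⌋ = $3,850 → take SL $3,850. Book value $12,500.
Year 9: DB = ⌊$12,500 × 150%/10⌋ = $1,875; SL = ⌊$7,700/2⌋ = $3,850 → take SL $3,850. Book value $8,650.
Year 10 (final): $8,650 − $4,800 = $3,850. Book value $4,800.

$8,128; $6,909; $5,873; $4,992; $4,243; $3,849; $3,849; $3,850; $3,850; $3,850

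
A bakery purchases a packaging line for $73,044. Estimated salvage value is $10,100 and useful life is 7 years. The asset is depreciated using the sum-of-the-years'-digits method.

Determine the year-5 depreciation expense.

Depreciable base = $73,044 − $10,100 = $62,944.
Sum of the years' digits = 7+6+5+4+3+2+1 = 28.
Year 1: $62,944 × 7/28 = $15,736. Book value $57,308.
Year 2: $62,944 × 6/28 = $13,488. Book value $43,820.
Year 3: $62,944 × 5/28 = $11,240. Book value $32,580.
Year 4: $62,944 × 4/28 = $8,992. Book value $23,588.
Year 5: $62,944 × 3/28 = $6,744. Book value $16,844.

$6,744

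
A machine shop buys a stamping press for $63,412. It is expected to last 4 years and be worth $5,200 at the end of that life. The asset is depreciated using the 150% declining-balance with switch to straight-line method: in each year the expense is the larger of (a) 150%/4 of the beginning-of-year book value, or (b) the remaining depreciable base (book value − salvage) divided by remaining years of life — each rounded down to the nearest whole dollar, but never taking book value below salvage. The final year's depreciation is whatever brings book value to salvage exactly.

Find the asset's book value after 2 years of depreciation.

$24,771

Depreciable base = $63,412 − $5,200 = $58,212.
Year 1: DB = ⌊$63,412 × 150%/4⌋ = $23,779; SL = ⌊$58,212/4⌋ = $14,553 → take DB $23,779. Book value $39,633.
Year 2: DB = ⌊$39,633 × 150%/4⌋ = $14,862; SL = ⌊$34,433/3⌋ = $11,477 → take DB $14,862. Book value $24,771.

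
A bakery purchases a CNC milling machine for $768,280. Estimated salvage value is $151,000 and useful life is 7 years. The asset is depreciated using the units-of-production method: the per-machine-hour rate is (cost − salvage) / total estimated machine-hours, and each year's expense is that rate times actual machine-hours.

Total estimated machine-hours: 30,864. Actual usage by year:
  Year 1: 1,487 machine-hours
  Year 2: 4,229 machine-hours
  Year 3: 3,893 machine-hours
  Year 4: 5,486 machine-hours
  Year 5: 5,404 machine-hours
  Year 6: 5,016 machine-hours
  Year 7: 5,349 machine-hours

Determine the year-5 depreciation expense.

Depreciable base = $768,280 − $151,000 = $617,280.
Rate = $617,280 / 30,864 machine-hours = $20 per machine-hour.
Year 1: 1,487 × $20 = $29,740. Book value $738,540.
Year 2: 4,229 × $20 = $84,580. Book value $653,960.
Year 3: 3,893 × $20 = $77,860. Book value $576,100.
Year 4: 5,486 × $20 = $109,720. Book value $466,380.
Year 5: 5,404 × $20 = $108,080. Book value $358,300.

$108,080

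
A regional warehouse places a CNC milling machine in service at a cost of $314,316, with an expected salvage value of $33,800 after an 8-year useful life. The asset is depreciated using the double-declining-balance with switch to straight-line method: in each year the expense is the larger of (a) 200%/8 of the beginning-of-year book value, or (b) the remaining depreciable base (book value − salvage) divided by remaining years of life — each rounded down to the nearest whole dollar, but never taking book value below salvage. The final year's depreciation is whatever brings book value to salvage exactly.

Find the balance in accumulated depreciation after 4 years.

Depreciable base = $314,316 − $33,800 = $280,516.
Year 1: DB = ⌊$314,316 × 200%/8⌋ = $78,579; SL = ⌊$280,516/8⌋ = $35,064 → take DB $78,579. Book value $235,737.
Year 2: DB = ⌊$235,737 × 200%/8⌋ = $58,934; SL = ⌊$201,937/7⌋ = $28,848 → take DB $58,934. Book value $176,803.
Year 3: DB = ⌊$176,803 × 200%/8⌋ = $44,200; SL = ⌊$143,003/6⌋ = $23,833 → take DB $44,200. Book value $132,603.
Year 4: DB = ⌊$132,603 × 200%/8⌋ = $33,150; SL = ⌊$98,803/5⌋ = $19,760 → take DB $33,150. Book value $99,453.
Accumulated through year 4 = $314,316 − $99,453 = $214,863.

$214,863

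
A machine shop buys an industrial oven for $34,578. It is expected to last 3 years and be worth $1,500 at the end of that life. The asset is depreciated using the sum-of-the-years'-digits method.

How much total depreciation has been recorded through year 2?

$27,565

Depreciable base = $34,578 − $1,500 = $33,078.
Sum of the years' digits = 3+2+1 = 6.
Year 1: $33,078 × 3/6 = $16,539. Book value $18,039.
Year 2: $33,078 × 2/6 = $11,026. Book value $7,013.
Accumulated through year 2 = $34,578 − $7,013 = $27,565.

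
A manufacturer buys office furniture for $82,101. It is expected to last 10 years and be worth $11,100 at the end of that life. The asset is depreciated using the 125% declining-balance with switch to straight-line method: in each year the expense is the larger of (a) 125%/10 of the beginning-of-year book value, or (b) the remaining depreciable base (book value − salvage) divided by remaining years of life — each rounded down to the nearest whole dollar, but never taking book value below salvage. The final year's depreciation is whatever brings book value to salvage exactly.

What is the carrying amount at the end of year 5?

Depreciable base = $82,101 − $11,100 = $71,001.
Year 1: DB = ⌊$82,101 × 125%/10⌋ = $10,262; SL = ⌊$71,001/10⌋ = $7,100 → take DB $10,262. Book value $71,839.
Year 2: DB = ⌊$71,839 × 125%/10⌋ = $8,979; SL = ⌊$60,739/9⌋ = $6,748 → take DB $8,979. Book value $62,860.
Year 3: DB = ⌊$62,860 × 125%/10⌋ = $7,857; SL = ⌊$51,760/8⌋ = $6,470 → take DB $7,857. Book value $55,003.
Year 4: DB = ⌊$55,003 × 125%/10⌋ = $6,875; SL = ⌊$43,903/7⌋ = $6,271 → take DB $6,875. Book value $48,128.
Year 5: DB = ⌊$48,128 × 125%/10⌋ = $6,016; SL = ⌊$37,028/6⌋ = $6,171 → take SL $6,171. Book value $41,957.

$41,957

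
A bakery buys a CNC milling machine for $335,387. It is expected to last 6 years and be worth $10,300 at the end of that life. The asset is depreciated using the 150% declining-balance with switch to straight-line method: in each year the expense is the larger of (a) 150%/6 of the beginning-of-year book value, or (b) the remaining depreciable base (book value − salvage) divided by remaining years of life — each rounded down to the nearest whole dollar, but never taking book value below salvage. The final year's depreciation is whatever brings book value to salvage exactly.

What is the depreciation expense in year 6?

$43,731

Depreciable base = $335,387 − $10,300 = $325,087.
Year 1: DB = ⌊$335,387 × 150%/6⌋ = $83,846; SL = ⌊$325,087/6⌋ = $54,181 → take DB $83,846. Book value $251,541.
Year 2: DB = ⌊$251,541 × 150%/6⌋ = $62,885; SL = ⌊$241,241/5⌋ = $48,248 → take DB $62,885. Book value $188,656.
Year 3: DB = ⌊$188,656 × 150%/6⌋ = $47,164; SL = ⌊$178,356/4⌋ = $44,589 → take DB $47,164. Book value $141,492.
Year 4: DB = ⌊$141,492 × 150%/6⌋ = $35,373; SL = ⌊$131,192/3⌋ = $43,730 → take SL $43,730. Book value $97,762.
Year 5: DB = ⌊$97,762 × 150%/6⌋ = $24,440; SL = ⌊$87,462/2⌋ = $43,731 → take SL $43,731. Book value $54,031.
Year 6 (final): $54,031 − $10,300 = $43,731. Book value $10,300.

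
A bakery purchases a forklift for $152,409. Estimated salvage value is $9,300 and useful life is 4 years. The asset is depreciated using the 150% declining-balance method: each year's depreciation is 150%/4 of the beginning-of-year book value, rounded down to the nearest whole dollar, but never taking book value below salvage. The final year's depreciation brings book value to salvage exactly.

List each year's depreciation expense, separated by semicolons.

Depreciable base = $152,409 − $9,300 = $143,109.
Year 1: ⌊$152,409 × 150%/4⌋ = $57,153. Book value $95,256.
Year 2: ⌊$95,256 × 150%/4⌋ = $35,721. Book value $59,535.
Year 3: ⌊$59,535 × 150%/4⌋ = $22,325. Book value $37,210.
Year 4 (final): $37,210 − $9,300 = $27,910. Book value $9,300.

$57,153; $35,721; $22,325; $27,910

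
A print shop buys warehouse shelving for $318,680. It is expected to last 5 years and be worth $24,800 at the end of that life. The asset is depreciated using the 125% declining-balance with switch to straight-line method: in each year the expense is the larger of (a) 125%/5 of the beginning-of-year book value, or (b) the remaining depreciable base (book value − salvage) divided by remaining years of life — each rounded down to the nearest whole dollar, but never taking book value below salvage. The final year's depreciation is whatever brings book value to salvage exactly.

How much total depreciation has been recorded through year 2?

$139,422

Depreciable base = $318,680 − $24,800 = $293,880.
Year 1: DB = ⌊$318,680 × 125%/5⌋ = $79,670; SL = ⌊$293,880/5⌋ = $58,776 → take DB $79,670. Book value $239,010.
Year 2: DB = ⌊$239,010 × 125%/5⌋ = $59,752; SL = ⌊$214,210/4⌋ = $53,552 → take DB $59,752. Book value $179,258.
Accumulated through year 2 = $318,680 − $179,258 = $139,422.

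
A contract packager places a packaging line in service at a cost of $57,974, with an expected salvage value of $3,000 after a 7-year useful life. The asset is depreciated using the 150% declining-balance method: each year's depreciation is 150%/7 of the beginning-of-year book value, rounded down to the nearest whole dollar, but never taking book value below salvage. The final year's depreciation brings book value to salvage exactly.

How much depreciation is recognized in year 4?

$6,026

Depreciable base = $57,974 − $3,000 = $54,974.
Year 1: ⌊$57,974 × 150%/7⌋ = $12,423. Book value $45,551.
Year 2: ⌊$45,551 × 150%/7⌋ = $9,760. Book value $35,791.
Year 3: ⌊$35,791 × 150%/7⌋ = $7,669. Book value $28,122.
Year 4: ⌊$28,122 × 150%/7⌋ = $6,026. Book value $22,096.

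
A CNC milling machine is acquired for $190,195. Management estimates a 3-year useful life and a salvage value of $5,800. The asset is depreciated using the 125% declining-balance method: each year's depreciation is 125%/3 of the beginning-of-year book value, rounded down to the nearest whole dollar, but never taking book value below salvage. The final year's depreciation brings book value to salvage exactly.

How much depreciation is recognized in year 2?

$46,228

Depreciable base = $190,195 − $5,800 = $184,395.
Year 1: ⌊$190,195 × 125%/3⌋ = $79,247. Book value $110,948.
Year 2: ⌊$110,948 × 125%/3⌋ = $46,228. Book value $64,720.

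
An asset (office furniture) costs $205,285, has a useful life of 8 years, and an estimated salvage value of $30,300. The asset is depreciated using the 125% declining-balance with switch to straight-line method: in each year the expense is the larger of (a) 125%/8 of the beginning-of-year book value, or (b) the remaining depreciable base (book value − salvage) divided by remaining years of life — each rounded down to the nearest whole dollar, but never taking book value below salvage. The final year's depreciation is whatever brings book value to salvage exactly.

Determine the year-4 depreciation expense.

$19,267

Depreciable base = $205,285 − $30,300 = $174,985.
Year 1: DB = ⌊$205,285 × 125%/8⌋ = $32,075; SL = ⌊$174,985/8⌋ = $21,873 → take DB $32,075. Book value $173,210.
Year 2: DB = ⌊$173,210 × 125%/8⌋ = $27,064; SL = ⌊$142,910/7⌋ = $20,415 → take DB $27,064. Book value $146,146.
Year 3: DB = ⌊$146,146 × 125%/8⌋ = $22,835; SL = ⌊$115,846/6⌋ = $19,307 → take DB $22,835. Book value $123,311.
Year 4: DB = ⌊$123,311 × 125%/8⌋ = $19,267; SL = ⌊$93,011/5⌋ = $18,602 → take DB $19,267. Book value $104,044.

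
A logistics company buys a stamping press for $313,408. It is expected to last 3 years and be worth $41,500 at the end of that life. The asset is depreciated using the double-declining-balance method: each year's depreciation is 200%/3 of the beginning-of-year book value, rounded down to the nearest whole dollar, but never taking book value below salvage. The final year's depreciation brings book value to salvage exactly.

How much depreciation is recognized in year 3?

$0

Depreciable base = $313,408 − $41,500 = $271,908.
Year 1: ⌊$313,408 × 200%/3⌋ = $208,938. Book value $104,470.
Year 2: ⌊$104,470 × 200%/3⌋ = $69,646, capped at $62,970. Book value $41,500.
Year 3 (final): $41,500 − $41,500 = $0. Book value $41,500.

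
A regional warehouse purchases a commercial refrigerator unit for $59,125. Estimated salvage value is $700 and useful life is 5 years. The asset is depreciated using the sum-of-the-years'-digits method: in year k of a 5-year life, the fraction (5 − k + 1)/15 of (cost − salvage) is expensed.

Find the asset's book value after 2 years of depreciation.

Depreciable base = $59,125 − $700 = $58,425.
Sum of the years' digits = 5+4+3+2+1 = 15.
Year 1: $58,425 × 5/15 = $19,475. Book value $39,650.
Year 2: $58,425 × 4/15 = $15,580. Book value $24,070.

$24,070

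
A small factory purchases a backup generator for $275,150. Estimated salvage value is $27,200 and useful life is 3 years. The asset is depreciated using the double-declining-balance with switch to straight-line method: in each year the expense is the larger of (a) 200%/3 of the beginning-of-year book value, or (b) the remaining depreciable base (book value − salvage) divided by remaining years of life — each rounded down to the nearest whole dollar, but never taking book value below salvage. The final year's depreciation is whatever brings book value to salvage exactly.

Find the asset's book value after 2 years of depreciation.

$30,573

Depreciable base = $275,150 − $27,200 = $247,950.
Year 1: DB = ⌊$275,150 × 200%/3⌋ = $183,433; SL = ⌊$247,950/3⌋ = $82,650 → take DB $183,433. Book value $91,717.
Year 2: DB = ⌊$91,717 × 200%/3⌋ = $61,144; SL = ⌊$64,517/2⌋ = $32,258 → take DB $61,144. Book value $30,573.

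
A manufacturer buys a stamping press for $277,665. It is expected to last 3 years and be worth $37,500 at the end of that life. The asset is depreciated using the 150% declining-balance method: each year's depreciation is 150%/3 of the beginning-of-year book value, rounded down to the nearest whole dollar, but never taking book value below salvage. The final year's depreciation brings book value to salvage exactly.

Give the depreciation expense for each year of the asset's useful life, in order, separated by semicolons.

Depreciable base = $277,665 − $37,500 = $240,165.
Year 1: ⌊$277,665 × 150%/3⌋ = $138,832. Book value $138,833.
Year 2: ⌊$138,833 × 150%/3⌋ = $69,416. Book value $69,417.
Year 3 (final): $69,417 − $37,500 = $31,917. Book value $37,500.

$138,832; $69,416; $31,917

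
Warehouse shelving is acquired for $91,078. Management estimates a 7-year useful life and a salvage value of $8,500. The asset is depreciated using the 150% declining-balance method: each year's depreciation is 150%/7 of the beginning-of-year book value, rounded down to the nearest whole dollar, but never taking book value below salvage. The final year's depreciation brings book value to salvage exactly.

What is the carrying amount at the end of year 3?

Depreciable base = $91,078 − $8,500 = $82,578.
Year 1: ⌊$91,078 × 150%/7⌋ = $19,516. Book value $71,562.
Year 2: ⌊$71,562 × 150%/7⌋ = $15,334. Book value $56,228.
Year 3: ⌊$56,228 × 150%/7⌋ = $12,048. Book value $44,180.

$44,180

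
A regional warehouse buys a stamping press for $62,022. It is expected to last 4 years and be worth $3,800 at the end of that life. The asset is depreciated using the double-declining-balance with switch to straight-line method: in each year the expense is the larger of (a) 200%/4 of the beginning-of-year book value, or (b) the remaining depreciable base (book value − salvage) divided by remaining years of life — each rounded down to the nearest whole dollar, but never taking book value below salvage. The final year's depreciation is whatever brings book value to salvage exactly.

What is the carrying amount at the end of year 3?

$7,753

Depreciable base = $62,022 − $3,800 = $58,222.
Year 1: DB = ⌊$62,022 × 200%/4⌋ = $31,011; SL = ⌊$58,222/4⌋ = $14,555 → take DB $31,011. Book value $31,011.
Year 2: DB = ⌊$31,011 × 200%/4⌋ = $15,505; SL = ⌊$27,211/3⌋ = $9,070 → take DB $15,505. Book value $15,506.
Year 3: DB = ⌊$15,506 × 200%/4⌋ = $7,753; SL = ⌊$11,706/2⌋ = $5,853 → take DB $7,753. Book value $7,753.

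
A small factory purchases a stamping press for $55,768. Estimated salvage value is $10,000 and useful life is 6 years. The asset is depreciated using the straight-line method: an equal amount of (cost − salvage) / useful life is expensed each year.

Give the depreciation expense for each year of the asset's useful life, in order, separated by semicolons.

Depreciable base = $55,768 − $10,000 = $45,768.
Annual expense = $45,768 / 6 = $7,628.
End of year 1: book value $48,140.
End of year 2: book value $40,512.
End of year 3: book value $32,884.
End of year 4: book value $25,256.
End of year 5: book value $17,628.
End of year 6: book value $10,000.

$7,628; $7,628; $7,628; $7,628; $7,628; $7,628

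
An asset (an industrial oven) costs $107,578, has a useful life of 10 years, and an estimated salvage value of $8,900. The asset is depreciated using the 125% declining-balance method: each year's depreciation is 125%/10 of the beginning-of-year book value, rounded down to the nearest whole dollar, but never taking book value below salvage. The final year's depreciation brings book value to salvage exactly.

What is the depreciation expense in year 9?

Depreciable base = $107,578 − $8,900 = $98,678.
Year 1: ⌊$107,578 × 125%/10⌋ = $13,447. Book value $94,131.
Year 2: ⌊$94,131 × 125%/10⌋ = $11,766. Book value $82,365.
Year 3: ⌊$82,365 × 125%/10⌋ = $10,295. Book value $72,070.
Year 4: ⌊$72,070 × 125%/10⌋ = $9,008. Book value $63,062.
Year 5: ⌊$63,062 × 125%/10⌋ = $7,882. Book value $55,180.
Year 6: ⌊$55,180 × 125%/10⌋ = $6,897. Book value $48,283.
Year 7: ⌊$48,283 × 125%/10⌋ = $6,035. Book value $42,248.
Year 8: ⌊$42,248 × 125%/10⌋ = $5,281. Book value $36,967.
Year 9: ⌊$36,967 × 125%/10⌋ = $4,620. Book value $32,347.

$4,620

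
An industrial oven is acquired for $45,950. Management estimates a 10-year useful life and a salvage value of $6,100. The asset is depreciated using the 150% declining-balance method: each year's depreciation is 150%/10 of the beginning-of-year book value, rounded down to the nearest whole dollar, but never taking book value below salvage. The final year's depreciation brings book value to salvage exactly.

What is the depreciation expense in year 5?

Depreciable base = $45,950 − $6,100 = $39,850.
Year 1: ⌊$45,950 × 150%/10⌋ = $6,892. Book value $39,058.
Year 2: ⌊$39,058 × 150%/10⌋ = $5,858. Book value $33,200.
Year 3: ⌊$33,200 × 150%/10⌋ = $4,980. Book value $28,220.
Year 4: ⌊$28,220 × 150%/10⌋ = $4,233. Book value $23,987.
Year 5: ⌊$23,987 × 150%/10⌋ = $3,598. Book value $20,389.

$3,598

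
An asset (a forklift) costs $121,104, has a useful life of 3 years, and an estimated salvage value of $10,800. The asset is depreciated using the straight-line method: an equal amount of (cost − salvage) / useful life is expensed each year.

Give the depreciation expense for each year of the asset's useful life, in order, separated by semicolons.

$36,768; $36,768; $36,768

Depreciable base = $121,104 − $10,800 = $110,304.
Annual expense = $110,304 / 3 = $36,768.
End of year 1: book value $84,336.
End of year 2: book value $47,568.
End of year 3: book value $10,800.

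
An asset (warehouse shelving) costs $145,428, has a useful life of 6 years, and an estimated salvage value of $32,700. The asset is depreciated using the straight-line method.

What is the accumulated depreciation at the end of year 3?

Depreciable base = $145,428 − $32,700 = $112,728.
Annual expense = $112,728 / 6 = $18,788.
End of year 1: book value $126,640.
End of year 2: book value $107,852.
End of year 3: book value $89,064.
Accumulated through year 3 = $145,428 − $89,064 = $56,364.

$56,364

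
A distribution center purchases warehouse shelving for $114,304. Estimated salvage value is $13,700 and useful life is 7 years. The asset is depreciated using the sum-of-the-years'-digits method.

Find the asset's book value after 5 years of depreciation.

Depreciable base = $114,304 − $13,700 = $100,604.
Sum of the years' digits = 7+6+5+4+3+2+1 = 28.
Year 1: $100,604 × 7/28 = $25,151. Book value $89,153.
Year 2: $100,604 × 6/28 = $21,558. Book value $67,595.
Year 3: $100,604 × 5/28 = $17,965. Book value $49,630.
Year 4: $100,604 × 4/28 = $14,372. Book value $35,258.
Year 5: $100,604 × 3/28 = $10,779. Book value $24,479.

$24,479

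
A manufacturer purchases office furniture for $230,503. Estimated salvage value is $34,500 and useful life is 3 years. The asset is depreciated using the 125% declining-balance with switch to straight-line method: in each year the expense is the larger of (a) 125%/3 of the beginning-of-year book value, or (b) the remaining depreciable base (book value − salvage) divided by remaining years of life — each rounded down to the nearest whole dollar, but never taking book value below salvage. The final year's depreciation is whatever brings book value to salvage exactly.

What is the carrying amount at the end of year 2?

Depreciable base = $230,503 − $34,500 = $196,003.
Year 1: DB = ⌊$230,503 × 125%/3⌋ = $96,042; SL = ⌊$196,003/3⌋ = $65,334 → take DB $96,042. Book value $134,461.
Year 2: DB = ⌊$134,461 × 125%/3⌋ = $56,025; SL = ⌊$99,961/2⌋ = $49,980 → take DB $56,025. Book value $78,436.

$78,436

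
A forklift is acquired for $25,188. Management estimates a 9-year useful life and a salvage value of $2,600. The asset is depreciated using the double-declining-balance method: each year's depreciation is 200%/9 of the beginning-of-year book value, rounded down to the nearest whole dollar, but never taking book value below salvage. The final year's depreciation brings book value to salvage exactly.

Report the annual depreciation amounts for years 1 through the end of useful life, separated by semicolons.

Depreciable base = $25,188 − $2,600 = $22,588.
Year 1: ⌊$25,188 × 200%/9⌋ = $5,597. Book value $19,591.
Year 2: ⌊$19,591 × 200%/9⌋ = $4,353. Book value $15,238.
Year 3: ⌊$15,238 × 200%/9⌋ = $3,386. Book value $11,852.
Year 4: ⌊$11,852 × 200%/9⌋ = $2,633. Book value $9,219.
Year 5: ⌊$9,219 × 200%/9⌋ = $2,048. Book value $7,171.
Year 6: ⌊$7,171 × 200%/9⌋ = $1,593. Book value $5,578.
Year 7: ⌊$5,578 × 200%/9⌋ = $1,239. Book value $4,339.
Year 8: ⌊$4,339 × 200%/9⌋ = $964. Book value $3,375.
Year 9 (final): $3,375 − $2,600 = $775. Book value $2,600.

$5,597; $4,353; $3,386; $2,633; $2,048; $1,593; $1,239; $964; $775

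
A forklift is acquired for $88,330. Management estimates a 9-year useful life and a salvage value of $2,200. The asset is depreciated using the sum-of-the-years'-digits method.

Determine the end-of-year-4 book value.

Depreciable base = $88,330 − $2,200 = $86,130.
Sum of the years' digits = 9+8+7+6+5+4+3+2+1 = 45.
Year 1: $86,130 × 9/45 = $17,226. Book value $71,104.
Year 2: $86,130 × 8/45 = $15,312. Book value $55,792.
Year 3: $86,130 × 7/45 = $13,398. Book value $42,394.
Year 4: $86,130 × 6/45 = $11,484. Book value $30,910.

$30,910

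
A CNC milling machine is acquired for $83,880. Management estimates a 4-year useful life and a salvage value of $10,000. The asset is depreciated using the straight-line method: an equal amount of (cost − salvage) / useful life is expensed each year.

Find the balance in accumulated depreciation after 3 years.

Depreciable base = $83,880 − $10,000 = $73,880.
Annual expense = $73,880 / 4 = $18,470.
End of year 1: book value $65,410.
End of year 2: book value $46,940.
End of year 3: book value $28,470.
Accumulated through year 3 = $83,880 − $28,470 = $55,410.

$55,410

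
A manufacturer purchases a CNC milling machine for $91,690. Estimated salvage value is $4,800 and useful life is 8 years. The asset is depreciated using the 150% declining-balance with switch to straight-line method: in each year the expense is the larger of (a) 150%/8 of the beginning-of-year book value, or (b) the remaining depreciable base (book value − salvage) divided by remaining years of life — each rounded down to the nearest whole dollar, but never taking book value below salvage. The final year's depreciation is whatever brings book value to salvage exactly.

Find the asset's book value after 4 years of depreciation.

$39,961

Depreciable base = $91,690 − $4,800 = $86,890.
Year 1: DB = ⌊$91,690 × 150%/8⌋ = $17,191; SL = ⌊$86,890/8⌋ = $10,861 → take DB $17,191. Book value $74,499.
Year 2: DB = ⌊$74,499 × 150%/8⌋ = $13,968; SL = ⌊$69,699/7⌋ = $9,957 → take DB $13,968. Book value $60,531.
Year 3: DB = ⌊$60,531 × 150%/8⌋ = $11,349; SL = ⌊$55,731/6⌋ = $9,288 → take DB $11,349. Book value $49,182.
Year 4: DB = ⌊$49,182 × 150%/8⌋ = $9,221; SL = ⌊$44,382/5⌋ = $8,876 → take DB $9,221. Book value $39,961.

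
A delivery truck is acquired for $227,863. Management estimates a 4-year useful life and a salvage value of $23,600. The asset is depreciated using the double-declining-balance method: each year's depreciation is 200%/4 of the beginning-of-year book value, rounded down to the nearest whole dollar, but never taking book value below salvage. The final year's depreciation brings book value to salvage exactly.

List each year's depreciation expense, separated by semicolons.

$113,931; $56,966; $28,483; $4,883

Depreciable base = $227,863 − $23,600 = $204,263.
Year 1: ⌊$227,863 × 200%/4⌋ = $113,931. Book value $113,932.
Year 2: ⌊$113,932 × 200%/4⌋ = $56,966. Book value $56,966.
Year 3: ⌊$56,966 × 200%/4⌋ = $28,483. Book value $28,483.
Year 4 (final): $28,483 − $23,600 = $4,883. Book value $23,600.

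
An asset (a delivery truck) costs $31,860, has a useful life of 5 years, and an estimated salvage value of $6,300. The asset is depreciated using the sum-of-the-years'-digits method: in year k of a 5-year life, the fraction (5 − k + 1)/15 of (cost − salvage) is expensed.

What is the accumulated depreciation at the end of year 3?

$20,448

Depreciable base = $31,860 − $6,300 = $25,560.
Sum of the years' digits = 5+4+3+2+1 = 15.
Year 1: $25,560 × 5/15 = $8,520. Book value $23,340.
Year 2: $25,560 × 4/15 = $6,816. Book value $16,524.
Year 3: $25,560 × 3/15 = $5,112. Book value $11,412.
Accumulated through year 3 = $31,860 − $11,412 = $20,448.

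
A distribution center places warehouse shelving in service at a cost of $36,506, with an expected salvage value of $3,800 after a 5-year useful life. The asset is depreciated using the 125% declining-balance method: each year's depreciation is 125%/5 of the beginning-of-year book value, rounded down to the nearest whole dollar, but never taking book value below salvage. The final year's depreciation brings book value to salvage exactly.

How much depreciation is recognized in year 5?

Depreciable base = $36,506 − $3,800 = $32,706.
Year 1: ⌊$36,506 × 125%/5⌋ = $9,126. Book value $27,380.
Year 2: ⌊$27,380 × 125%/5⌋ = $6,845. Book value $20,535.
Year 3: ⌊$20,535 × 125%/5⌋ = $5,133. Book value $15,402.
Year 4: ⌊$15,402 × 125%/5⌋ = $3,850. Book value $11,552.
Year 5 (final): $11,552 − $3,800 = $7,752. Book value $3,800.

$7,752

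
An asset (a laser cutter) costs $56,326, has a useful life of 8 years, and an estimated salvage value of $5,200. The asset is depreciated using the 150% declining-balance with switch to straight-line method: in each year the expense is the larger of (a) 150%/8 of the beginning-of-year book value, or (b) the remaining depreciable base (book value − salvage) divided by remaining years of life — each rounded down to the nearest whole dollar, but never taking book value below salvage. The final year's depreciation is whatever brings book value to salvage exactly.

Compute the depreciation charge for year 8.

$4,838

Depreciable base = $56,326 − $5,200 = $51,126.
Year 1: DB = ⌊$56,326 × 150%/8⌋ = $10,561; SL = ⌊$51,126/8⌋ = $6,390 → take DB $10,561. Book value $45,765.
Year 2: DB = ⌊$45,765 × 150%/8⌋ = $8,580; SL = ⌊$40,565/7⌋ = $5,795 → take DB $8,580. Book value $37,185.
Year 3: DB = ⌊$37,185 × 150%/8⌋ = $6,972; SL = ⌊$31,985/6⌋ = $5,330 → take DB $6,972. Book value $30,213.
Year 4: DB = ⌊$30,213 × 150%/8⌋ = $5,664; SL = ⌊$25,013/5⌋ = $5,002 → take DB $5,664. Book value $24,549.
Year 5: DB = ⌊$24,549 × 150%/8⌋ = $4,602; SL = ⌊$19,349/4⌋ = $4,837 → take SL $4,837. Book value $19,712.
Year 6: DB = ⌊$19,712 × 150%/8⌋ = $3,696; SL = ⌊$14,512/3⌋ = $4,837 → take SL $4,837. Book value $14,875.
Year 7: DB = ⌊$14,875 × 150%/8⌋ = $2,789; SL = ⌊$9,675/2⌋ = $4,837 → take SL $4,837. Book value $10,038.
Year 8 (final): $10,038 − $5,200 = $4,838. Book value $5,200.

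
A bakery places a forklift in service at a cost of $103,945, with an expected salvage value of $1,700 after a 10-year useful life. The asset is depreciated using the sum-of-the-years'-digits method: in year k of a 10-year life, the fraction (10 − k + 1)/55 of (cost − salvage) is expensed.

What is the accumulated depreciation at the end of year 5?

$74,360

Depreciable base = $103,945 − $1,700 = $102,245.
Sum of the years' digits = 10+9+8+7+6+5+4+3+2+1 = 55.
Year 1: $102,245 × 10/55 = $18,590. Book value $85,355.
Year 2: $102,245 × 9/55 = $16,731. Book value $68,624.
Year 3: $102,245 × 8/55 = $14,872. Book value $53,752.
Year 4: $102,245 × 7/55 = $13,013. Book value $40,739.
Year 5: $102,245 × 6/55 = $11,154. Book value $29,585.
Accumulated through year 5 = $103,945 − $29,585 = $74,360.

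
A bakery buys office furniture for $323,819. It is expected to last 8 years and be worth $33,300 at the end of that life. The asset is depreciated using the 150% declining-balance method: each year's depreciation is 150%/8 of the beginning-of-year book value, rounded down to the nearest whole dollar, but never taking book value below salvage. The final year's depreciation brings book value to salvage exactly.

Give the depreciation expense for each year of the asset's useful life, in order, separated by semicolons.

Depreciable base = $323,819 − $33,300 = $290,519.
Year 1: ⌊$323,819 × 150%/8⌋ = $60,716. Book value $263,103.
Year 2: ⌊$263,103 × 150%/8⌋ = $49,331. Book value $213,772.
Year 3: ⌊$213,772 × 150%/8⌋ = $40,082. Book value $173,690.
Year 4: ⌊$173,690 × 150%/8⌋ = $32,566. Book value $141,124.
Year 5: ⌊$141,124 × 150%/8⌋ = $26,460. Book value $114,664.
Year 6: ⌊$114,664 × 150%/8⌋ = $21,499. Book value $93,165.
Year 7: ⌊$93,165 × 150%/8⌋ = $17,468. Book value $75,697.
Year 8 (final): $75,697 − $33,300 = $42,397. Book value $33,300.

$60,716; $49,331; $40,082; $32,566; $26,460; $21,499; $17,468; $42,397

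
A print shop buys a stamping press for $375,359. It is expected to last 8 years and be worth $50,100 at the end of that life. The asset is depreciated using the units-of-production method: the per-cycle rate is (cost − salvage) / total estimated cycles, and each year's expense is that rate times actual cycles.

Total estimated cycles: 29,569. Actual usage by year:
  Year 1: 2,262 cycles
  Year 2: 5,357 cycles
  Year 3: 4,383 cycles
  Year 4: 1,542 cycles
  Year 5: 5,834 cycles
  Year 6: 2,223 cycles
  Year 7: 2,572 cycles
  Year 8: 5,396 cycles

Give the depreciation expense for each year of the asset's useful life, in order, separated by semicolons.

Depreciable base = $375,359 − $50,100 = $325,259.
Rate = $325,259 / 29,569 cycles = $11 per cycle.
Year 1: 2,262 × $11 = $24,882. Book value $350,477.
Year 2: 5,357 × $11 = $58,927. Book value $291,550.
Year 3: 4,383 × $11 = $48,213. Book value $243,337.
Year 4: 1,542 × $11 = $16,962. Book value $226,375.
Year 5: 5,834 × $11 = $64,174. Book value $162,201.
Year 6: 2,223 × $11 = $24,453. Book value $137,748.
Year 7: 2,572 × $11 = $28,292. Book value $109,456.
Year 8: 5,396 × $11 = $59,356. Book value $50,100.

$24,882; $58,927; $48,213; $16,962; $64,174; $24,453; $28,292; $59,356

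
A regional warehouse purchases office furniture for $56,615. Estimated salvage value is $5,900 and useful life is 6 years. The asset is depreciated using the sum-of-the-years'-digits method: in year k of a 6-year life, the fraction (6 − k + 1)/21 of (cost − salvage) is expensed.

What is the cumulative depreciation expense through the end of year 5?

$48,300

Depreciable base = $56,615 − $5,900 = $50,715.
Sum of the years' digits = 6+5+4+3+2+1 = 21.
Year 1: $50,715 × 6/21 = $14,490. Book value $42,125.
Year 2: $50,715 × 5/21 = $12,075. Book value $30,050.
Year 3: $50,715 × 4/21 = $9,660. Book value $20,390.
Year 4: $50,715 × 3/21 = $7,245. Book value $13,145.
Year 5: $50,715 × 2/21 = $4,830. Book value $8,315.
Accumulated through year 5 = $56,615 − $8,315 = $48,300.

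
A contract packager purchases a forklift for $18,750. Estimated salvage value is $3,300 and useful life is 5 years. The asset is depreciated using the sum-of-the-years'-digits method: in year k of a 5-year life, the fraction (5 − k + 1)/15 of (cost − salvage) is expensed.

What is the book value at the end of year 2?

Depreciable base = $18,750 − $3,300 = $15,450.
Sum of the years' digits = 5+4+3+2+1 = 15.
Year 1: $15,450 × 5/15 = $5,150. Book value $13,600.
Year 2: $15,450 × 4/15 = $4,120. Book value $9,480.

$9,480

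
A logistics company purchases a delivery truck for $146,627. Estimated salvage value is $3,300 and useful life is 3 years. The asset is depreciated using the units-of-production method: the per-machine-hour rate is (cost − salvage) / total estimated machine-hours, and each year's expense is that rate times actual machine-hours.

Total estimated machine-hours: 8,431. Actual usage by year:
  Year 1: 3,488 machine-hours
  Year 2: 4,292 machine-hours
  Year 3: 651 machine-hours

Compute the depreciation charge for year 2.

Depreciable base = $146,627 − $3,300 = $143,327.
Rate = $143,327 / 8,431 machine-hours = $17 per machine-hour.
Year 1: 3,488 × $17 = $59,296. Book value $87,331.
Year 2: 4,292 × $17 = $72,964. Book value $14,367.

$72,964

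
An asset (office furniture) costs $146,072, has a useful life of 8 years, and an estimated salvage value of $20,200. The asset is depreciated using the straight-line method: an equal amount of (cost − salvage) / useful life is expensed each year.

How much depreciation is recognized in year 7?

Depreciable base = $146,072 − $20,200 = $125,872.
Annual expense = $125,872 / 8 = $15,734.

$15,734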